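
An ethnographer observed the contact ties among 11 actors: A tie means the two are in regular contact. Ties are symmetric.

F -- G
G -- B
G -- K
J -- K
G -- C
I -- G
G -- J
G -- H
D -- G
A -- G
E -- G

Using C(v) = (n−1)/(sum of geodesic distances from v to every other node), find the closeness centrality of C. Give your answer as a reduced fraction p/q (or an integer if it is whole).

Distances from C: A:2, B:2, D:2, E:2, F:2, G:1, H:2, I:2, J:2, K:2. Sum = 19.
n = 11, so closeness = 10/19.

10/19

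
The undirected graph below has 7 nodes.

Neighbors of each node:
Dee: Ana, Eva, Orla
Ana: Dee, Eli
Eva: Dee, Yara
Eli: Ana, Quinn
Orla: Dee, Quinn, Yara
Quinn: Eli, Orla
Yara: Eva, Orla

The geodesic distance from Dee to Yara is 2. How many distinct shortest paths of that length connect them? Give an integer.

The shortest distance is 2. The length-2 paths are: Dee–Eva–Yara; Dee–Orla–Yara.
That gives 2 distinct shortest paths.

2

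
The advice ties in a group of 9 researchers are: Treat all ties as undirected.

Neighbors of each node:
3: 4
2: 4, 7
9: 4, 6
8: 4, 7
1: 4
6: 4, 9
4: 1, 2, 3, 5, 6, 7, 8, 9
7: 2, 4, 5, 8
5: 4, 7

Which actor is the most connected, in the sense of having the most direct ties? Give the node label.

Degrees — 1:1, 2:2, 3:1, 4:8, 5:2, 6:2, 7:4, 8:2, 9:2.
The maximum is 8, attained only by 4.

4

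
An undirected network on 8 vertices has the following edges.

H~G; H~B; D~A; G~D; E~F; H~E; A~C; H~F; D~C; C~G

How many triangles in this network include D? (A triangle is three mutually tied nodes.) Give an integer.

D's neighbors: A, C, and G.
Neighbor pairs that are themselves tied: D–A–C; D–C–G. Each forms one triangle with D, for 2 in total.

2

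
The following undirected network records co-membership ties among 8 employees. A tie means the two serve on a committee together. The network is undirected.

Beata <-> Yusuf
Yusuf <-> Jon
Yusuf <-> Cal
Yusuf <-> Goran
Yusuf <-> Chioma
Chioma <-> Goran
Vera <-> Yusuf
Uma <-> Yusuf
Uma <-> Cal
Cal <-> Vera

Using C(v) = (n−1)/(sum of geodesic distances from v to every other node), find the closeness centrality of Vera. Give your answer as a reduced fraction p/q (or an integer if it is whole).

Distances from Vera: Beata:2, Cal:1, Chioma:2, Goran:2, Jon:2, Uma:2, Yusuf:1. Sum = 12.
n = 8, so closeness = 7/12.

7/12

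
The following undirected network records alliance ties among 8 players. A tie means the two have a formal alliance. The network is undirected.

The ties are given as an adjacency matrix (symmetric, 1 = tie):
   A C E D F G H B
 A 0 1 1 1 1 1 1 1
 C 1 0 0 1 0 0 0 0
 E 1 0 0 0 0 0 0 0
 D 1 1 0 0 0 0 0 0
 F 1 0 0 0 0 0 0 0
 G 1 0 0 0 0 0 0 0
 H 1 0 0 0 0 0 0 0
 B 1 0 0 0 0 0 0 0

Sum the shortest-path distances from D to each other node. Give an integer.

Distances from D: A:1, B:2, C:1, E:2, F:2, G:2, H:2.
Sum = 1 + 2 + 1 + 2 + 2 + 2 + 2 = 12.

12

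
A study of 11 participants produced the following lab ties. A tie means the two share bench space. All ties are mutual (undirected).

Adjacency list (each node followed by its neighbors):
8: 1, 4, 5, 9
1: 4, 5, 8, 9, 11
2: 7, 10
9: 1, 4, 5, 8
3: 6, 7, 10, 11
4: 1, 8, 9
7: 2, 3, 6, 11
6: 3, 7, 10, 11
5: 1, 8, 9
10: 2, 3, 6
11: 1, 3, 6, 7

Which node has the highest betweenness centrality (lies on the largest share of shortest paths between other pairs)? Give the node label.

11

Unnormalized betweenness of each node: 1:73/3, 2:1/3, 3:10/3, 4:0, 5:0, 6:10/3, 7:7, 8:1/3, 9:1/3, 10:1, 11:25.
11 has the largest value, 25, making it the main broker — the node through which the most shortest paths run.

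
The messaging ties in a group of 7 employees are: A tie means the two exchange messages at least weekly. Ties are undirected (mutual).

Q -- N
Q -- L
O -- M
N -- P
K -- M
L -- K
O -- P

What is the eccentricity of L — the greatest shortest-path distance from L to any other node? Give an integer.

Distances from L: K:1, M:2, N:2, O:3, P:3, Q:1.
The largest is 3 (to O and P), so the eccentricity of L is 3.

3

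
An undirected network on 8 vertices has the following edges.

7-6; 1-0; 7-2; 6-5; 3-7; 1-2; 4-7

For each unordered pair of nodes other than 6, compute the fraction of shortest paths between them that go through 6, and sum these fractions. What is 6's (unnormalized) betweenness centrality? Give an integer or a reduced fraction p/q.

6

Pairs whose geodesics pass through 6 — 2–5: 1; 0–5: 1; 1–5: 1; 4–5: 1; 3–5: 1; 5–7: 1.
All other pairs contribute 0.
Summing the contributions gives betweenness(6) = 6.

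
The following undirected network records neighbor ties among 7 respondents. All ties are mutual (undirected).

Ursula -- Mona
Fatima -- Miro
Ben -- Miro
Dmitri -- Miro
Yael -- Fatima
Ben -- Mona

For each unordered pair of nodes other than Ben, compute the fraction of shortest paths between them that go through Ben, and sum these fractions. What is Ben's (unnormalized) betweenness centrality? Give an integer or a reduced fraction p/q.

8

Pairs whose geodesics pass through Ben — Ursula–Yael: 1; Ursula–Dmitri: 1; Ursula–Fatima: 1; Ursula–Miro: 1; Yael–Mona: 1; Dmitri–Mona: 1; Fatima–Mona: 1; Mona–Miro: 1.
All other pairs contribute 0.
Summing the contributions gives betweenness(Ben) = 8.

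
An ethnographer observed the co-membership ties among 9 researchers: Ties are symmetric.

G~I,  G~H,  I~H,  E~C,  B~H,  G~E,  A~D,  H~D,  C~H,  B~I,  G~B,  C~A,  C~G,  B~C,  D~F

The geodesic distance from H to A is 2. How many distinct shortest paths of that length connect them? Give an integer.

The shortest distance is 2. The length-2 paths are: H–D–A; H–C–A.
That gives 2 distinct shortest paths.

2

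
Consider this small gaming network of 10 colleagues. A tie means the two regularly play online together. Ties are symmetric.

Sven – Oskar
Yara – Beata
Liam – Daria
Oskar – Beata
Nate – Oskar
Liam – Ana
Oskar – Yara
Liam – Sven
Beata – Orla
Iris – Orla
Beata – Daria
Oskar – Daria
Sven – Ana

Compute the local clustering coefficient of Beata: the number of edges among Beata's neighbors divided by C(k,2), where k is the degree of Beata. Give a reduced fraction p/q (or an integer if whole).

1/3

Beata's neighbors: Daria, Orla, Oskar, and Yara (k = 4).
Possible neighbor pairs: C(4,2) = 6. Edges among them: Daria–Oskar, Oskar–Yara → e = 2.
Clustering(Beata) = 2/6 = 1/3.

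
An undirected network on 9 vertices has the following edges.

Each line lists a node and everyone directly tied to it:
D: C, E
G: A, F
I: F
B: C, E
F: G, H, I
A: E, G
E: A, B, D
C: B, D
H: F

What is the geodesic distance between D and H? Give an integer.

One shortest route is D – E – A – G – F – H, which uses 5 edges, and at distance 4 from D we only reach {F}, which does not include H. So d(D,H) = 5.

5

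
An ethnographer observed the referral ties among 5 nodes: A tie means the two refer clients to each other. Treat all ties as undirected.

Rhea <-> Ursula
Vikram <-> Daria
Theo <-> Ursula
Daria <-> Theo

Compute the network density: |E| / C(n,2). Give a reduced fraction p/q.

2/5

There are 4 edges and 5 nodes, so the maximum possible is C(5,2) = 10.
Density = 4/10 = 2/5.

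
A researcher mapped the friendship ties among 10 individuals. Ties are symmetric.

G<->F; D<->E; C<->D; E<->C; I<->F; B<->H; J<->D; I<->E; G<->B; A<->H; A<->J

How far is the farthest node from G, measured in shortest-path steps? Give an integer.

4

Distances from G: A:3, B:1, C:4, D:4, E:3, F:1, H:2, I:2, J:4.
The largest is 4 (to J, C, and D), so the eccentricity of G is 4.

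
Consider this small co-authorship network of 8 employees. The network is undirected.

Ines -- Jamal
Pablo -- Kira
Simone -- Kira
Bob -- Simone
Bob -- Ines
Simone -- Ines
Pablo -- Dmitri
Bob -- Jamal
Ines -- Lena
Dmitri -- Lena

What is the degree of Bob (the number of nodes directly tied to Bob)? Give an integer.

Bob is directly tied to Ines, Jamal, and Simone. That is 3 neighbors, so the degree of Bob is 3.

3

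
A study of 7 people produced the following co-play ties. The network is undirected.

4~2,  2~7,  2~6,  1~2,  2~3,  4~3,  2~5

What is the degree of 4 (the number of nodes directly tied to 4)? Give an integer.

4 is directly tied to 2 and 3. That is 2 neighbors, so the degree of 4 is 2.

2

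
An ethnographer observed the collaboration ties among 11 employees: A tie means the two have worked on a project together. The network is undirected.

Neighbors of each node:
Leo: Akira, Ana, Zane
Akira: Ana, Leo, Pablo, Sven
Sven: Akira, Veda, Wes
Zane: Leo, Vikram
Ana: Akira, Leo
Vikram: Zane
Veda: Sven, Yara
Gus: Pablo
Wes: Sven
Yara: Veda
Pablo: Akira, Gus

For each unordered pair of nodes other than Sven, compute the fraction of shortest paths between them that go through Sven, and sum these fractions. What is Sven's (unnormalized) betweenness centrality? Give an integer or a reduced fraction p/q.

23

Pairs whose geodesics pass through Sven — Veda–Vikram: 1; Veda–Pablo: 1; Veda–Akira: 1; Veda–Wes: 1; Veda–Leo: 1; Veda–Zane: 1; Veda–Gus: 1; Veda–Ana: 1; Vikram–Yara: 1; Vikram–Wes: 1; Yara–Pablo: 1; Yara–Akira: 1; Yara–Wes: 1; Yara–Leo: 1 … (+9 more pairs).
All other pairs contribute 0.
Summing the contributions gives betweenness(Sven) = 23.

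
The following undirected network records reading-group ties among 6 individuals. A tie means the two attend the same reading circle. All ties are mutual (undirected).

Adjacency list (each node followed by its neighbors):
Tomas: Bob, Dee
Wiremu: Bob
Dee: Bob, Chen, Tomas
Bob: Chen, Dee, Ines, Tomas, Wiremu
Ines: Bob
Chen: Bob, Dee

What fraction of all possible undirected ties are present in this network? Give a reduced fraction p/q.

There are 7 edges and 6 nodes, so the maximum possible is C(6,2) = 15.
Density = 7/15.

7/15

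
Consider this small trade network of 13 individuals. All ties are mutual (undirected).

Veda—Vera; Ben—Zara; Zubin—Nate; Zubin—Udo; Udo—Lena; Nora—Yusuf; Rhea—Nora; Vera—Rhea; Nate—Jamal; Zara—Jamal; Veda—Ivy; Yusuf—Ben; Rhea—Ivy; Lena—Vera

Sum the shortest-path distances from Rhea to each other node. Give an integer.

33

Distances from Rhea: Ben:3, Ivy:1, Jamal:5, Lena:2, Nate:5, Nora:1, Udo:3, Veda:2, Vera:1, Yusuf:2, Zara:4, Zubin:4.
Sum = 3 + 1 + 5 + 2 + 5 + 1 + 3 + 2 + 1 + 2 + 4 + 4 = 33.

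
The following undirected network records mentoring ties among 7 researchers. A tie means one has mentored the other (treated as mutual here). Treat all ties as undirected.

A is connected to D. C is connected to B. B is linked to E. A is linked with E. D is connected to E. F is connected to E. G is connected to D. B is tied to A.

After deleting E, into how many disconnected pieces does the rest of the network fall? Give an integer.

2

Without E, the remaining ties split the others into: {A, B, C, D, G}; {F}.
That's 2 separate components.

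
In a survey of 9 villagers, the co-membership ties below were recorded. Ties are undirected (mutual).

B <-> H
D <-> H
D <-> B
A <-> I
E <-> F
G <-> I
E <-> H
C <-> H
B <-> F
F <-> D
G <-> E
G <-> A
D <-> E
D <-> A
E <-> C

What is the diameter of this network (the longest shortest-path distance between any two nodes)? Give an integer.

3

Eccentricity of each node (its greatest distance to any other): A:3, B:3, C:3, D:2, E:2, F:3, G:3, H:3, I:3.
The maximum eccentricity is 3, realized for instance by the pair F–I via F – D – A – I. So the diameter is 3.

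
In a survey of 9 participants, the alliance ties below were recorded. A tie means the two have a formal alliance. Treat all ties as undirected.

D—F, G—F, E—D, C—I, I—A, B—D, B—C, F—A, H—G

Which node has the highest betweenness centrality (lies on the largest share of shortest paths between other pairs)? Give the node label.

F

Unnormalized betweenness of each node: A:11/2, B:9/2, C:5/2, D:12, E:0, F:31/2, G:7, H:0, I:3.
F has the largest value, 31/2, making it the main broker — the node through which the most shortest paths run.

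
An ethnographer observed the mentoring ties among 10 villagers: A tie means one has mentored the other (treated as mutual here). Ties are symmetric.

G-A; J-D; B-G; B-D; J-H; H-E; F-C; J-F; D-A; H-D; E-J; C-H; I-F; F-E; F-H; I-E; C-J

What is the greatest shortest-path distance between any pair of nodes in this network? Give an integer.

Eccentricity of each node (its greatest distance to any other): A:4, B:4, C:4, D:3, E:4, F:4, G:5, H:3, I:5, J:3.
The maximum eccentricity is 5, realized for instance by the pair I–G via I – E – H – D – B – G. So the diameter is 5.

5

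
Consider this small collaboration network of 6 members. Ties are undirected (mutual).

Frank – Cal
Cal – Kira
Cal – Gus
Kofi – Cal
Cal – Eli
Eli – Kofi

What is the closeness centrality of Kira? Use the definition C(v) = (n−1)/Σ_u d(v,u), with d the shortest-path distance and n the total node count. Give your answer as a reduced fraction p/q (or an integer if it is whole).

Distances from Kira: Cal:1, Eli:2, Frank:2, Gus:2, Kofi:2. Sum = 9.
n = 6, so closeness = 5/9.

5/9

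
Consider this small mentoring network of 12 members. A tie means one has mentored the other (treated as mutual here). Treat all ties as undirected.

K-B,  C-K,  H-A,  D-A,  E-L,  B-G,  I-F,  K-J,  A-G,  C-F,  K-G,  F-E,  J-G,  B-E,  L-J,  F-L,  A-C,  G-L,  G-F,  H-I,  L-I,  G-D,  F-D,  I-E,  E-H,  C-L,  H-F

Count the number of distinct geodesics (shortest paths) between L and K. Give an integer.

The shortest distance is 2. The length-2 paths are: L–G–K; L–C–K; L–J–K.
That gives 3 distinct shortest paths.

3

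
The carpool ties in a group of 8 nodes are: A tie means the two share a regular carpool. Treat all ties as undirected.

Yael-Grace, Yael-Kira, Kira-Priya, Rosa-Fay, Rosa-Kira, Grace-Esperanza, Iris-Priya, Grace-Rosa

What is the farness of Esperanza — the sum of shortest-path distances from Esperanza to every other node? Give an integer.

20

Distances from Esperanza: Fay:3, Grace:1, Iris:5, Kira:3, Priya:4, Rosa:2, Yael:2.
Sum = 3 + 1 + 5 + 3 + 4 + 2 + 2 = 20.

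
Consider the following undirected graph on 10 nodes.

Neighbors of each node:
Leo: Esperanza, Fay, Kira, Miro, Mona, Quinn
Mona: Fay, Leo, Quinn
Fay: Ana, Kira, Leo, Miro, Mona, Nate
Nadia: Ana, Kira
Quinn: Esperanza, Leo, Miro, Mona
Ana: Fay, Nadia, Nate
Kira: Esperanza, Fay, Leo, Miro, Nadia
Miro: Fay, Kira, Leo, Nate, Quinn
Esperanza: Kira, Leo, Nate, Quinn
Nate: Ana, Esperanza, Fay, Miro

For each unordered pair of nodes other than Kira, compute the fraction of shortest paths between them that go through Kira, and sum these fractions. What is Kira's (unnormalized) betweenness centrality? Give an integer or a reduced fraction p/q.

23/4

Pairs whose geodesics pass through Kira — Fay–Nadia: 1/2; Fay–Esperanza: 1/3; Nadia–Leo: 1; Nadia–Esperanza: 1; Nadia–Miro: 1; Nadia–Quinn: 3/3; Nadia–Mona: 2/3; Esperanza–Miro: 1/4.
All other pairs contribute 0.
Summing the contributions gives betweenness(Kira) = 23/4.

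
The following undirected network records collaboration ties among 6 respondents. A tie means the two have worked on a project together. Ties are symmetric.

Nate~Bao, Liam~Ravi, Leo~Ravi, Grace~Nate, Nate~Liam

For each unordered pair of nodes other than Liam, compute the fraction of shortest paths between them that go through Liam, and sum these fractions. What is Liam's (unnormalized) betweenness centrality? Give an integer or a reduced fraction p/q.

6

Pairs whose geodesics pass through Liam — Ravi–Grace: 1; Ravi–Bao: 1; Ravi–Nate: 1; Leo–Grace: 1; Leo–Bao: 1; Leo–Nate: 1.
All other pairs contribute 0.
Summing the contributions gives betweenness(Liam) = 6.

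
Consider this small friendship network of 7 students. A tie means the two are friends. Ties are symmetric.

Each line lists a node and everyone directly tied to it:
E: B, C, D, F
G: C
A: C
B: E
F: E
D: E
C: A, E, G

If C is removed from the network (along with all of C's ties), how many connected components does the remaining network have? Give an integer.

Without C, the remaining ties split the others into: {B, D, E, F}; {G}; {A}.
That's 3 separate components.

3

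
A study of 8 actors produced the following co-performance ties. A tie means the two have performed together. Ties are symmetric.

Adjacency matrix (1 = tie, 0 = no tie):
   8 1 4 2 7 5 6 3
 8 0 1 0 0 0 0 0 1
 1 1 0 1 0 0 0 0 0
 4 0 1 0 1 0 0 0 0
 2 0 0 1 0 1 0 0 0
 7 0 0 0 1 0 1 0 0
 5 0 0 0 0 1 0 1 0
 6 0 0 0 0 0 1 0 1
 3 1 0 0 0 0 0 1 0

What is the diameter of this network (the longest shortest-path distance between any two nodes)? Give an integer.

4

Eccentricity of each node (its greatest distance to any other): 1:4, 2:4, 3:4, 4:4, 5:4, 6:4, 7:4, 8:4.
The maximum eccentricity is 4, realized for instance by the pair 8–7 via 8 – 1 – 4 – 2 – 7. So the diameter is 4.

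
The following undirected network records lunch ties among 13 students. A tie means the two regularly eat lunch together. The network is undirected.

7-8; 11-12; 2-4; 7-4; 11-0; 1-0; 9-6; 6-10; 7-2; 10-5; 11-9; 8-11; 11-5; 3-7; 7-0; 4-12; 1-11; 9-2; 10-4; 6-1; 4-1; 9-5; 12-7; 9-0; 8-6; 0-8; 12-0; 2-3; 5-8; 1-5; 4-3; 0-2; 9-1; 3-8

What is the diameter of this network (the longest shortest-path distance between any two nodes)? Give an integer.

Eccentricity of each node (its greatest distance to any other): 0:3, 1:2, 2:2, 3:2, 4:2, 5:2, 6:3, 7:2, 8:2, 9:2, 10:3, 11:2, 12:3.
The maximum eccentricity is 3, realized for instance by the pair 6–12 via 6 – 8 – 7 – 12. So the diameter is 3.

3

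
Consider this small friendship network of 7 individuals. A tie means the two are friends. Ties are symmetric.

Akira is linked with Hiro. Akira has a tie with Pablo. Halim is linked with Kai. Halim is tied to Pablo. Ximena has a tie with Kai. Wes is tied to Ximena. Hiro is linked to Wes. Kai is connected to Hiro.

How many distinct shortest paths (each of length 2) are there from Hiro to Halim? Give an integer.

The shortest distance is 2, and the only length-2 path is Hiro–Kai–Halim. So there is exactly 1 shortest path.

1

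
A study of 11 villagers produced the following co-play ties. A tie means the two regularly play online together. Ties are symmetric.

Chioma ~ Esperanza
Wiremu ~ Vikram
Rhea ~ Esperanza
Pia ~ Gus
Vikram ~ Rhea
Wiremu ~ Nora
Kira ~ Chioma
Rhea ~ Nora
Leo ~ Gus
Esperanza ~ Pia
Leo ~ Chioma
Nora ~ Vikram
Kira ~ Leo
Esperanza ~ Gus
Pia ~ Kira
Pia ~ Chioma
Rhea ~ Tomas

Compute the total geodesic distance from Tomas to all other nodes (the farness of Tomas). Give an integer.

27

Distances from Tomas: Chioma:3, Esperanza:2, Gus:3, Kira:4, Leo:4, Nora:2, Pia:3, Rhea:1, Vikram:2, Wiremu:3.
Sum = 3 + 2 + 3 + 4 + 4 + 2 + 3 + 1 + 2 + 3 = 27.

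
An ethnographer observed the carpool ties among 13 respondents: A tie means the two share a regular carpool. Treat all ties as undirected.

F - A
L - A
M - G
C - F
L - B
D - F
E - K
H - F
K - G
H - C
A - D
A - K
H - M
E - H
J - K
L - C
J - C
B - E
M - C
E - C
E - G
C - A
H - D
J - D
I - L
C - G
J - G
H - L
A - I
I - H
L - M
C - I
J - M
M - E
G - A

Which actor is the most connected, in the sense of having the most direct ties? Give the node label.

Degrees — A:7, B:2, C:9, D:4, E:6, F:4, G:6, H:7, I:4, J:5, K:4, L:6, M:6.
The maximum is 9, attained only by C.

C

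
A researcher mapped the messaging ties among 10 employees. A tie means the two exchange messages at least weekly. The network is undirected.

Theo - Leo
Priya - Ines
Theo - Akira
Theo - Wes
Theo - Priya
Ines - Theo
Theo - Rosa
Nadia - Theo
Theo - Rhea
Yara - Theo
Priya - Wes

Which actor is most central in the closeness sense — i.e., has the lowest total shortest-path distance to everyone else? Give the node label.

Farness (sum of distances to all others) for each node — Akira:17, Ines:16, Leo:17, Nadia:17, Priya:15, Rhea:17, Rosa:17, Theo:9, Wes:16, Yara:17.
The smallest farness is 9, for Theo, so Theo has the highest closeness.

Theo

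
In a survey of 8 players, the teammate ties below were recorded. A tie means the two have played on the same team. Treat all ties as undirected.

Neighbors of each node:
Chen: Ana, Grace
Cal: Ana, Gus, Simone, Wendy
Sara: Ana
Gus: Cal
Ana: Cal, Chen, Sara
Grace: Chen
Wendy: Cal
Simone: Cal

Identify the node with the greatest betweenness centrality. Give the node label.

Unnormalized betweenness of each node: Ana:14, Cal:15, Chen:6, Grace:0, Gus:0, Sara:0, Simone:0, Wendy:0.
Cal has the largest value, 15, making it the main broker — the node through which the most shortest paths run.

Cal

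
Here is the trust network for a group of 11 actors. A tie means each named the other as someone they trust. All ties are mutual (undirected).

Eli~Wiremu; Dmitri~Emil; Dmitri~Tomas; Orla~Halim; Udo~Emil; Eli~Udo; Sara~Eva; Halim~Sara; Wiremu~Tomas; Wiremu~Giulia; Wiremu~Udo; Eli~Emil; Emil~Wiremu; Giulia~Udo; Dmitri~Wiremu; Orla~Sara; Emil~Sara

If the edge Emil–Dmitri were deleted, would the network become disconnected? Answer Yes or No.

Even without that edge, Emil still reaches Dmitri via Emil – Wiremu – Dmitri, so the network stays connected. Not a bridge.

No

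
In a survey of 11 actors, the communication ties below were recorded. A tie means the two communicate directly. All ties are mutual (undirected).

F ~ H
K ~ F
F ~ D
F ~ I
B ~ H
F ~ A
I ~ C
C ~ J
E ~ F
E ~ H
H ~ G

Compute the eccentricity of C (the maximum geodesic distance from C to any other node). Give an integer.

4

Distances from C: A:3, B:4, D:3, E:3, F:2, G:4, H:3, I:1, J:1, K:3.
The largest is 4 (to B and G), so the eccentricity of C is 4.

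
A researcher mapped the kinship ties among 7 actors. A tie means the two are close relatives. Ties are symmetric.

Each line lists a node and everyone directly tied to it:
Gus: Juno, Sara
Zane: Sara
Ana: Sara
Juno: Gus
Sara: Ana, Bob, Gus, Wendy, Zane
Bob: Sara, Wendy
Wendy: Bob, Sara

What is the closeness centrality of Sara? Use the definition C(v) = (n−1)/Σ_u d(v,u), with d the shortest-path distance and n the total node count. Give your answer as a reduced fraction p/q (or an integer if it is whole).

Distances from Sara: Ana:1, Bob:1, Gus:1, Juno:2, Wendy:1, Zane:1. Sum = 7.
n = 7, so closeness = 6/7.

6/7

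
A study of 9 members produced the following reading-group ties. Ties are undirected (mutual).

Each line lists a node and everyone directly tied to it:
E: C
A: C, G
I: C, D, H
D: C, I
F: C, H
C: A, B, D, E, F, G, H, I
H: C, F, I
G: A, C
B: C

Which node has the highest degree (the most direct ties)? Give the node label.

Degrees — A:2, B:1, C:8, D:2, E:1, F:2, G:2, H:3, I:3.
The maximum is 8, attained only by C.

C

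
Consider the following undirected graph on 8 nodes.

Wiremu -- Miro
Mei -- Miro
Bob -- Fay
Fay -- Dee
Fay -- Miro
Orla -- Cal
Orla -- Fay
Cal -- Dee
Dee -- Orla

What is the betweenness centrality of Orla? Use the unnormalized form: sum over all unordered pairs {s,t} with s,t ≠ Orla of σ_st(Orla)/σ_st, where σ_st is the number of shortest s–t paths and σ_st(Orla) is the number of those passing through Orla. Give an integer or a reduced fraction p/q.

5/2

Pairs whose geodesics pass through Orla — Miro–Cal: 1/2; Wiremu–Cal: 1/2; Mei–Cal: 1/2; Fay–Cal: 1/2; Cal–Bob: 1/2.
All other pairs contribute 0.
Summing the contributions gives betweenness(Orla) = 5/2.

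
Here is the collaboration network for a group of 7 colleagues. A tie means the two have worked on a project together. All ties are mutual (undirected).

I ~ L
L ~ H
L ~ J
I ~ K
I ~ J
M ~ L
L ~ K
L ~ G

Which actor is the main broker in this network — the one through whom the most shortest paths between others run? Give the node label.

Unnormalized betweenness of each node: G:0, H:0, I:1/2, J:0, K:0, L:25/2, M:0.
L has the largest value, 25/2, making it the main broker — the node through which the most shortest paths run.

L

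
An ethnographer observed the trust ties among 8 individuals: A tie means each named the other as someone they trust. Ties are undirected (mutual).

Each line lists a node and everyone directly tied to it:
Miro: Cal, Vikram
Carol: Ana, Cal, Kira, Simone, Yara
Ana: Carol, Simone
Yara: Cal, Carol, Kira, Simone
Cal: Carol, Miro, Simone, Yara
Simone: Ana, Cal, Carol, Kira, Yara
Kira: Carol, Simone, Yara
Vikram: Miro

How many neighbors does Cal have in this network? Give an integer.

4

Cal is directly tied to Carol, Miro, Simone, and Yara. That is 4 neighbors, so the degree of Cal is 4.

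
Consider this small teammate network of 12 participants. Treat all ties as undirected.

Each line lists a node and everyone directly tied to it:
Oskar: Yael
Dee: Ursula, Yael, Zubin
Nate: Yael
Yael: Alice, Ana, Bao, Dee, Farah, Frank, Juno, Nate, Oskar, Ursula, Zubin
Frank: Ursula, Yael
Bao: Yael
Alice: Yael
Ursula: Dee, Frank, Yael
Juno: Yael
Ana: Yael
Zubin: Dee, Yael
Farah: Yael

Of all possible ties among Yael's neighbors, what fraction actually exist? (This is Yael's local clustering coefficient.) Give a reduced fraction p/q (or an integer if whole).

3/55

Yael's neighbors: Alice, Ana, Bao, Dee, Farah, Frank, Juno, Nate, Oskar, Ursula, and Zubin (k = 11).
Possible neighbor pairs: C(11,2) = 55. Edges among them: Dee–Ursula, Dee–Zubin, Frank–Ursula → e = 3.
Clustering(Yael) = 3/55.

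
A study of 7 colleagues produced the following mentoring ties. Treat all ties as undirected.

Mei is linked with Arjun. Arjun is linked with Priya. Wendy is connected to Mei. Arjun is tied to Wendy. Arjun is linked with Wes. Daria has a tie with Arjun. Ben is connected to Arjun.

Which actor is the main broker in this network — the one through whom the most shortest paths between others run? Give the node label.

Arjun

Unnormalized betweenness of each node: Arjun:14, Ben:0, Daria:0, Mei:0, Priya:0, Wendy:0, Wes:0.
Arjun has the largest value, 14, making it the main broker — the node through which the most shortest paths run.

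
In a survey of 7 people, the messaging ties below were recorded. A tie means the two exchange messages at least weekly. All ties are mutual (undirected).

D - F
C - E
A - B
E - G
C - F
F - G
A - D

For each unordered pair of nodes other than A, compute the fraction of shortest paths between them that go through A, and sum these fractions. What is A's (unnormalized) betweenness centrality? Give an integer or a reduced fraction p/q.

5

Pairs whose geodesics pass through A — D–B: 1; G–B: 1; C–B: 1; F–B: 1; B–E: 2/2.
All other pairs contribute 0.
Summing the contributions gives betweenness(A) = 5.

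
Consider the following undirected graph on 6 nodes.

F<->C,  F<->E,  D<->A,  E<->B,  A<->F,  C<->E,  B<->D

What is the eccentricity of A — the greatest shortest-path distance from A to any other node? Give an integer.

2

Distances from A: B:2, C:2, D:1, E:2, F:1.
The largest is 2 (to C, E, and B), so the eccentricity of A is 2.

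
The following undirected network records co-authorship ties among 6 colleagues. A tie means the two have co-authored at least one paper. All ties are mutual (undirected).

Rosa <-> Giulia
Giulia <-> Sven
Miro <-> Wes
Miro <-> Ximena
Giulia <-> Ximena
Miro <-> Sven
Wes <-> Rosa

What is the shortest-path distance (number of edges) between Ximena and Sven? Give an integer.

One shortest route is Ximena – Miro – Sven, which uses 2 edges, and Ximena and Sven are not directly tied, so nothing shorter exists. So d(Ximena,Sven) = 2.

2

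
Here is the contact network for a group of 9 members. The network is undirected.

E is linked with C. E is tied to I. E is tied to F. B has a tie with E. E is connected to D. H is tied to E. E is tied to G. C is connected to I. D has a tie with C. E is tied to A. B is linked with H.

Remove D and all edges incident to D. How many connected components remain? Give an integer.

D's neighbors (C and E) remain reachable from one another through other ties, so the rest of the network stays in one piece.

1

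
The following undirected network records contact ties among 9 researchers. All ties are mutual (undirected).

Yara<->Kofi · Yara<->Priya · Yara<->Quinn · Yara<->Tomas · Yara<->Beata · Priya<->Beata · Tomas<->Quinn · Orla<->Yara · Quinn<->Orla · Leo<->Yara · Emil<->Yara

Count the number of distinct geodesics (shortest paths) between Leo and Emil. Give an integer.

1

The shortest distance is 2, and the only length-2 path is Leo–Yara–Emil. So there is exactly 1 shortest path.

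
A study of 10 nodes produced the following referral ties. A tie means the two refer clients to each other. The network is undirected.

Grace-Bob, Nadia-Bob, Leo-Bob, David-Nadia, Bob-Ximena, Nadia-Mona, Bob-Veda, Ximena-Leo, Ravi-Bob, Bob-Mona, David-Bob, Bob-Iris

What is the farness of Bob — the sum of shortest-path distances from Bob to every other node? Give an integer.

9

Distances from Bob: David:1, Grace:1, Iris:1, Leo:1, Mona:1, Nadia:1, Ravi:1, Veda:1, Ximena:1.
Sum = 1 + 1 + 1 + 1 + 1 + 1 + 1 + 1 + 1 = 9.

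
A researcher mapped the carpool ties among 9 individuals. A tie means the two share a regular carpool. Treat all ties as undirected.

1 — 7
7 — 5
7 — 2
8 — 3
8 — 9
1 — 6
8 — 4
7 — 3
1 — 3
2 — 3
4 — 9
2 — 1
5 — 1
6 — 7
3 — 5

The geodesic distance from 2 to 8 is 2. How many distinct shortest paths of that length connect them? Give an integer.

The shortest distance is 2, and the only length-2 path is 2–3–8. So there is exactly 1 shortest path.

1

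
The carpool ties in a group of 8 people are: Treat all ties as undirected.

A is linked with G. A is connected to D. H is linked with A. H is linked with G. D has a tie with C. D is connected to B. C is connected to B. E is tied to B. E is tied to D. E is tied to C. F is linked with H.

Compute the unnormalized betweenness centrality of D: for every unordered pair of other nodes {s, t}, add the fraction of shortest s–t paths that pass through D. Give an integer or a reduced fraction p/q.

12

Pairs whose geodesics pass through D — C–G: 1; C–H: 1; C–A: 1; C–F: 1; B–G: 1; B–H: 1; B–A: 1; B–F: 1; E–G: 1; E–H: 1; E–A: 1; E–F: 1.
All other pairs contribute 0.
Summing the contributions gives betweenness(D) = 12.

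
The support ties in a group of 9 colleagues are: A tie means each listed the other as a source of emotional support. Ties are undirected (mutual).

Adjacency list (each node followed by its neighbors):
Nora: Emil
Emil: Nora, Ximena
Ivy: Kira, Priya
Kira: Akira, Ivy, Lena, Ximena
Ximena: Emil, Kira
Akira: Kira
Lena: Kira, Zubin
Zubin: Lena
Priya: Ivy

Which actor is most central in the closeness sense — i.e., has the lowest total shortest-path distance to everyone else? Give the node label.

Farness (sum of distances to all others) for each node — Akira:20, Emil:21, Ivy:18, Kira:13, Lena:18, Nora:28, Priya:25, Ximena:16, Zubin:25.
The smallest farness is 13, for Kira, so Kira has the highest closeness.

Kira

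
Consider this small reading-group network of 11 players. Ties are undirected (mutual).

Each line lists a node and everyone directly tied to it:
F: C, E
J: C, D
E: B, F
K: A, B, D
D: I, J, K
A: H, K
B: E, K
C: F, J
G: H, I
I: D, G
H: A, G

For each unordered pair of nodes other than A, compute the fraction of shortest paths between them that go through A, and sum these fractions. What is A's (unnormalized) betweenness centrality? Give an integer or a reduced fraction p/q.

Pairs whose geodesics pass through A — E–H: 1; E–G: 1/2; B–H: 1; B–G: 1/2; K–H: 1; K–G: 1/2; H–D: 1/2; H–J: 1/2; H–C: 1/2; H–F: 1.
All other pairs contribute 0.
Summing the contributions gives betweenness(A) = 7.

7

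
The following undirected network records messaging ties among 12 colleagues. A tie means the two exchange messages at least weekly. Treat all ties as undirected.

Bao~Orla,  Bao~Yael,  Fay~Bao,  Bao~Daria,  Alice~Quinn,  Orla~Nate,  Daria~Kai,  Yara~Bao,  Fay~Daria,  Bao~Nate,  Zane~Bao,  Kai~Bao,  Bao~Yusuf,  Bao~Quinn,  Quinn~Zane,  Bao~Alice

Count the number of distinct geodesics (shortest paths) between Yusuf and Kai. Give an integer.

1

The shortest distance is 2, and the only length-2 path is Yusuf–Bao–Kai. So there is exactly 1 shortest path.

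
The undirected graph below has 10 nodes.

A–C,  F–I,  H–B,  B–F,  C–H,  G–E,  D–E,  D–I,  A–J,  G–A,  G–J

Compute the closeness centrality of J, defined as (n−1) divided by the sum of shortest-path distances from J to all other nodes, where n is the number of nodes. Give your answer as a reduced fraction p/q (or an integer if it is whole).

Distances from J: A:1, B:4, C:2, D:3, E:2, F:5, G:1, H:3, I:4. Sum = 25.
n = 10, so closeness = 9/25.

9/25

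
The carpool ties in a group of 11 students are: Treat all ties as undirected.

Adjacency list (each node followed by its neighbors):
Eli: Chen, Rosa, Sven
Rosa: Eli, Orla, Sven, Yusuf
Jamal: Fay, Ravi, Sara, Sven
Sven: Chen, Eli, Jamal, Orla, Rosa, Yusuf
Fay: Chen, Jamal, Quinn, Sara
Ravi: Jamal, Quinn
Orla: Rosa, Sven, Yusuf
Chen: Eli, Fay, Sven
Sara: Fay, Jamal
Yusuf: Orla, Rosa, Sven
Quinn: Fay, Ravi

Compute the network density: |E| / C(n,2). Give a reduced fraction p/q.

18/55

There are 18 edges and 11 nodes, so the maximum possible is C(11,2) = 55.
Density = 18/55.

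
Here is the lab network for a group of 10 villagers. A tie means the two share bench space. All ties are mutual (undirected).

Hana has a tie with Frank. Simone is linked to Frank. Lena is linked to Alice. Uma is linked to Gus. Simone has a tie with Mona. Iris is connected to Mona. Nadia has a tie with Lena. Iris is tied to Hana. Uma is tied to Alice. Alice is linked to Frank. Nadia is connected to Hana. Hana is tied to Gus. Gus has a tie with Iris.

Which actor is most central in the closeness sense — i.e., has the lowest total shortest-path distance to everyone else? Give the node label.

Farness (sum of distances to all others) for each node — Alice:17, Frank:15, Gus:17, Hana:14, Iris:17, Lena:21, Mona:21, Nadia:19, Simone:20, Uma:19.
The smallest farness is 14, for Hana, so Hana has the highest closeness.

Hana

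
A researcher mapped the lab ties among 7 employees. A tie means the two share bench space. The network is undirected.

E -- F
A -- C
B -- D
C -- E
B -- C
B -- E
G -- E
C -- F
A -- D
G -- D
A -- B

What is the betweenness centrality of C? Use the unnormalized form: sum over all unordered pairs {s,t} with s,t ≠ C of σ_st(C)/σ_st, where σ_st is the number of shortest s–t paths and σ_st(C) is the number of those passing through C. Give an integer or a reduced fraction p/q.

Pairs whose geodesics pass through C — D–F: 2/4; E–A: 1/2; F–A: 1; F–B: 1/2.
All other pairs contribute 0.
Summing the contributions gives betweenness(C) = 5/2.

5/2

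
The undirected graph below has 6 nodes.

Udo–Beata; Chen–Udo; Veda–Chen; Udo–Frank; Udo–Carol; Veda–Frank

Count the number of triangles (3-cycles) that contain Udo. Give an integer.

Udo's neighbors are Beata, Carol, Chen, and Frank, but none of them are tied to each other, so no triangle contains Udo.

0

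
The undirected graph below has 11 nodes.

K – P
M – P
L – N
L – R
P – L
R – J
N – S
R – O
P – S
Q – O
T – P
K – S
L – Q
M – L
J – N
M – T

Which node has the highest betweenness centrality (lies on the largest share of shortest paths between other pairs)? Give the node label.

Unnormalized betweenness of each node: J:41/30, K:0, L:673/30, M:41/15, N:103/15, O:5/6, P:13, Q:97/30, R:43/6, S:101/30, T:0.
L has the largest value, 673/30, making it the main broker — the node through which the most shortest paths run.

L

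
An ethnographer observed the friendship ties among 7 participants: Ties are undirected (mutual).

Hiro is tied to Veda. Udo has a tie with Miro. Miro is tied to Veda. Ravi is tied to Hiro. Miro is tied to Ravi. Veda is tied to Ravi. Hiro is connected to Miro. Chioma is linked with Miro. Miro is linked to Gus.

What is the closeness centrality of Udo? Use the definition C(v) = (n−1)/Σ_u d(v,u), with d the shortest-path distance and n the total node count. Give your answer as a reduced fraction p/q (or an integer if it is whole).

6/11

Distances from Udo: Chioma:2, Gus:2, Hiro:2, Miro:1, Ravi:2, Veda:2. Sum = 11.
n = 7, so closeness = 6/11.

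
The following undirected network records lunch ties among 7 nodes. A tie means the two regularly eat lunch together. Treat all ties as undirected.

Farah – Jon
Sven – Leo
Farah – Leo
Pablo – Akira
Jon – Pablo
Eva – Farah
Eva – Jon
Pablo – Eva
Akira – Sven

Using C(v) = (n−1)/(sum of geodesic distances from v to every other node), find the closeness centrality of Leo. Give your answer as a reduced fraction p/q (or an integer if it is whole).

Distances from Leo: Akira:2, Eva:2, Farah:1, Jon:2, Pablo:3, Sven:1. Sum = 11.
n = 7, so closeness = 6/11.

6/11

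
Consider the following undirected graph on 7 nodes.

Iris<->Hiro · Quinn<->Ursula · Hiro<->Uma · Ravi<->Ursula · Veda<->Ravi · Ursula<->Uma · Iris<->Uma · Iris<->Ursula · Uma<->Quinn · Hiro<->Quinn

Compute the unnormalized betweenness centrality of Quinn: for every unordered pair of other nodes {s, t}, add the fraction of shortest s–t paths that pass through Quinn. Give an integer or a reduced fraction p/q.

1

Pairs whose geodesics pass through Quinn — Hiro–Ursula: 1/3; Hiro–Veda: 1/3; Hiro–Ravi: 1/3.
All other pairs contribute 0.
Summing the contributions gives betweenness(Quinn) = 1.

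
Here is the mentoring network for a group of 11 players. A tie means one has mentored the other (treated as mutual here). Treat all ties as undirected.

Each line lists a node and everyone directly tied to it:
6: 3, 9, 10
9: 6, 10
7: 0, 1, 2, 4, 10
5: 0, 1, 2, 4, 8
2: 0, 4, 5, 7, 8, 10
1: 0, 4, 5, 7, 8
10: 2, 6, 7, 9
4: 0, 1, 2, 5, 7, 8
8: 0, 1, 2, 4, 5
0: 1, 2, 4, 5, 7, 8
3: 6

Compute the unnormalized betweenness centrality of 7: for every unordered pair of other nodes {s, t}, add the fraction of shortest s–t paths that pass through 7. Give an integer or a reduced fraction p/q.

Pairs whose geodesics pass through 7 — 10–0: 1/2; 10–1: 1; 10–4: 1/2; 6–0: 1/2; 6–1: 1; 6–4: 1/2; 9–0: 1/2; 9–1: 1; 9–4: 1/2; 3–0: 1/2; 3–1: 1; 3–4: 1/2; 1–2: 1/5.
All other pairs contribute 0.
Summing the contributions gives betweenness(7) = 41/5.

41/5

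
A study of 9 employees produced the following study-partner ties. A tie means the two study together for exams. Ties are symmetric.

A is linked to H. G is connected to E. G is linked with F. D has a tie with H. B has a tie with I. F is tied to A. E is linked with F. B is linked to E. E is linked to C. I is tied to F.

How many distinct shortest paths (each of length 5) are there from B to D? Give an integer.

The shortest distance is 5. The length-5 paths are: B–E–F–A–H–D; B–I–F–A–H–D.
That gives 2 distinct shortest paths.

2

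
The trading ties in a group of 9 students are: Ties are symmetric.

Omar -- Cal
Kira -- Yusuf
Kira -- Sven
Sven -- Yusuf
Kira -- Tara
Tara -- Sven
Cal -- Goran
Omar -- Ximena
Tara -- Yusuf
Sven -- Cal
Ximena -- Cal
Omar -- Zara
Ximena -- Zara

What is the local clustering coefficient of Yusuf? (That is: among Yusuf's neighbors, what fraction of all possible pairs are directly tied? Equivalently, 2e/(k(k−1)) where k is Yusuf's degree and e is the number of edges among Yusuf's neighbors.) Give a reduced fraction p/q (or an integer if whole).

1

Yusuf's neighbors: Kira, Sven, and Tara (k = 3).
Possible neighbor pairs: C(3,2) = 3. Edges among them: Kira–Sven, Kira–Tara, Sven–Tara → e = 3.
Clustering(Yusuf) = 3/3 = 1.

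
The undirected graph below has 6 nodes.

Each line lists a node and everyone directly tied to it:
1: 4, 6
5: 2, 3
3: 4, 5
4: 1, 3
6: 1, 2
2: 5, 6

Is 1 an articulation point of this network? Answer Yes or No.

Even without 1, every remaining node can still reach every other (the residual graph is connected), so 1 is not a cut vertex.

No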